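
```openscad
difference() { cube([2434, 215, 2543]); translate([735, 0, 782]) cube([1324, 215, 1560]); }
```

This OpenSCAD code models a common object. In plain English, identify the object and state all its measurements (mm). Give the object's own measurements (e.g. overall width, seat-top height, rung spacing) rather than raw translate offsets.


A wall 2434 mm long (x), 215 mm thick (y), 2543 mm tall, with a rectangular window opening cut through it. The opening is 1324 mm wide and 1560 mm tall; its sill is at z = 782 mm and its near (−x) edge is 735 mm from the wall's −x end. The opening passes through the full wall thickness.


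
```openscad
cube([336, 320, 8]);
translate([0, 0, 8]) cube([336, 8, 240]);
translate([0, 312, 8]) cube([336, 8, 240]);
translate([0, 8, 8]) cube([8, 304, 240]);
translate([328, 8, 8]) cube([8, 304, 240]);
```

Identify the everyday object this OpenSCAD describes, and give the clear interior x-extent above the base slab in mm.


An open box. The internal width is 320 mm.

A 336×320 base slab with four walls standing on it — an open box. The base is 336 mm wide and the walls are 8 mm thick, so the internal width is 336 − 2 × 8 = 320 mm.


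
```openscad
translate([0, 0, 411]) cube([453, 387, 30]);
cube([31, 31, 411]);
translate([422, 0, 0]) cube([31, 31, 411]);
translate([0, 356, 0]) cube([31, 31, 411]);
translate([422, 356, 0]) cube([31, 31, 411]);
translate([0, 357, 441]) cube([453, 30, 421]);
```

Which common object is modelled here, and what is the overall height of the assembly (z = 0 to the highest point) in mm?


A chair. The overall height is 862 mm.

A slab on four corner posts with a tall panel at the back — a chair. The seat slab sits at z = 411 with thickness 30, and the 421 mm backrest starts at the seat top, so the overall height is 411 + 30 + 421 = 862 mm.


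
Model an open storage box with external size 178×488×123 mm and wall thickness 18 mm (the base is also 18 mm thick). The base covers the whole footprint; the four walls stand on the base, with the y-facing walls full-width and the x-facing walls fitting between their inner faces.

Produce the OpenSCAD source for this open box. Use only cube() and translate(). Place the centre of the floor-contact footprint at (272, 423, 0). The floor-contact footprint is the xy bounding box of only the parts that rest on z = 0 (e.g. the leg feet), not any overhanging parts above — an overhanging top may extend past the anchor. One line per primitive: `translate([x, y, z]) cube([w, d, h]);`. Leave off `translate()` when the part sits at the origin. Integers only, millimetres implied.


translate([183, 179, 0]) cube([178, 488, 18]);
translate([183, 179, 18]) cube([178, 18, 105]);
translate([183, 649, 18]) cube([178, 18, 105]);
translate([183, 197, 18]) cube([18, 452, 105]);
translate([343, 197, 18]) cube([18, 452, 105]);


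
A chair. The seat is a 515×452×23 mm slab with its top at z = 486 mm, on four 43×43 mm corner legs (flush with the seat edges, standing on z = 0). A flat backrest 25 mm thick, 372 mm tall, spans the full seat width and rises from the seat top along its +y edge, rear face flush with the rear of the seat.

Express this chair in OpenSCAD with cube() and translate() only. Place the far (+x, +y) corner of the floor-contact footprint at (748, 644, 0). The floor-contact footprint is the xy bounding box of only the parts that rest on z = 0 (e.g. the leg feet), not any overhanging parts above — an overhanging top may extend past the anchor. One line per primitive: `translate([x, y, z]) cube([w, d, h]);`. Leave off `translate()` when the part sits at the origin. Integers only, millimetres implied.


translate([233, 192, 463]) cube([515, 452, 23]);
translate([233, 192, 0]) cube([43, 43, 463]);
translate([705, 192, 0]) cube([43, 43, 463]);
translate([233, 601, 0]) cube([43, 43, 463]);
translate([705, 601, 0]) cube([43, 43, 463]);
translate([233, 619, 486]) cube([515, 25, 372]);


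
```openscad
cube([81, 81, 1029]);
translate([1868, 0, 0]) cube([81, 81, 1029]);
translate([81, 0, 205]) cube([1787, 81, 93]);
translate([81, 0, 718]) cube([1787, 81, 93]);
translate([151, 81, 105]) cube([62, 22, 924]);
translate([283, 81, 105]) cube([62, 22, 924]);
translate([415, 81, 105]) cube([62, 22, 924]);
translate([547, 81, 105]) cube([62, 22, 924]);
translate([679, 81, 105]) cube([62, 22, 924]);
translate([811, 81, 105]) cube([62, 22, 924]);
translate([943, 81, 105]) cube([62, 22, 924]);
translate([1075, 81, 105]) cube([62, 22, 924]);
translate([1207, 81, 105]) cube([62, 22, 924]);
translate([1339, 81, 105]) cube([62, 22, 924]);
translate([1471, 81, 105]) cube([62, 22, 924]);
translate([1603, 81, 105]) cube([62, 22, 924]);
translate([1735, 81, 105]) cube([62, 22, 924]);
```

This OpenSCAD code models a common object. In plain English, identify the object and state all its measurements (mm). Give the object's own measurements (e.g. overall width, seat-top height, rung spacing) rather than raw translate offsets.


A fence section. Two 81×81 mm posts, 1029 mm tall, stand on the floor with a clear span of 1787 mm between their inner faces. Two horizontal rails of 81×93 mm section span the gap between the posts with their undersides at z = 205 mm and z = 718 mm, flush with the posts' −y face. 13 pickets, each 62 mm wide, 22 mm thick and 924 mm tall, are fixed to the +y face of the rails with their bottoms at z = 105 mm, spaced across the span with a 70 mm gap after the −x post and between neighbouring pickets, with 71 mm left before the +x post.


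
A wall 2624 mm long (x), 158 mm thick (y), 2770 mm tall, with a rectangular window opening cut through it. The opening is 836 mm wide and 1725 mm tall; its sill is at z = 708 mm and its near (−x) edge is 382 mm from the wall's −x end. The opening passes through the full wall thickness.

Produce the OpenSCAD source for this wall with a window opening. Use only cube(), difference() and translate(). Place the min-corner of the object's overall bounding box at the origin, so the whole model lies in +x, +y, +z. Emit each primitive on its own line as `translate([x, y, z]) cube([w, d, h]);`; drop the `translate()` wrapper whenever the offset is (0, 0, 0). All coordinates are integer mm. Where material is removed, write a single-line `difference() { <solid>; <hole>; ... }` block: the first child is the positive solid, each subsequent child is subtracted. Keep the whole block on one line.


difference() { cube([2624, 158, 2770]); translate([382, 0, 708]) cube([836, 158, 1725]); }


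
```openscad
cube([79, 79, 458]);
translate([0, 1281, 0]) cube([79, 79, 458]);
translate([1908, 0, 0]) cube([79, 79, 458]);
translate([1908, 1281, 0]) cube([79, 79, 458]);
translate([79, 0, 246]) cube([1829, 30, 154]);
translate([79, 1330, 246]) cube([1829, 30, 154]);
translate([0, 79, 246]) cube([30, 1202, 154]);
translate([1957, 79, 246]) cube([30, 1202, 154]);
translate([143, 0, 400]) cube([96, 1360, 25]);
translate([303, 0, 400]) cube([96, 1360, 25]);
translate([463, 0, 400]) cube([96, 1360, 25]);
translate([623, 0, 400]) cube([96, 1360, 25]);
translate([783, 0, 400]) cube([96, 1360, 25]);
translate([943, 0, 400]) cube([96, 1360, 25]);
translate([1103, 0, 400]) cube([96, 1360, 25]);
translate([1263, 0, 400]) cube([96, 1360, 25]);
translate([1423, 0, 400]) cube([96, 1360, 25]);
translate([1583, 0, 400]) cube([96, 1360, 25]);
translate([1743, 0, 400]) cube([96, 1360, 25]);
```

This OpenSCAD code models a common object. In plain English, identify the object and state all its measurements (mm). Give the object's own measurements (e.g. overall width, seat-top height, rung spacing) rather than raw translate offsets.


A bed frame 1987 mm long (x) by 1360 mm wide (y). Four 79×79 mm corner posts, 458 mm tall, at the corners of the footprint. Four rails of 30 mm thickness and 154 mm height run between adjacent posts with their undersides at z = 246 mm, their outer faces flush with the outside of the frame (the two x-running rails run between the posts' inner faces; the two y-running rails run between the posts' inner faces). 11 slats, each 96 mm wide (x) and 25 mm thick, lie across the top of the two x-running rails, running the full 1360 mm width of the frame in y; along x they sit between the end posts with a 64 mm gap after the −x posts and between neighbouring slats, leaving 69 mm before the +x posts.


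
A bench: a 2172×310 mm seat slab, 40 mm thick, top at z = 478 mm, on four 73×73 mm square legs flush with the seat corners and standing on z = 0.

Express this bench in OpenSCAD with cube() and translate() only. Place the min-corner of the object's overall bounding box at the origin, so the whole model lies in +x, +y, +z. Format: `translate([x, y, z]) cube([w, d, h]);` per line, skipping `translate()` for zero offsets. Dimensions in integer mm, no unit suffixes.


// leg_h = 478 − 40 = 438
translate([0, 0, 438]) cube([2172, 310, 40]);
cube([73, 73, 438]);
translate([0, 237, 0]) cube([73, 73, 438]);
translate([2099, 0, 0]) cube([73, 73, 438]);
translate([2099, 237, 0]) cube([73, 73, 438]);


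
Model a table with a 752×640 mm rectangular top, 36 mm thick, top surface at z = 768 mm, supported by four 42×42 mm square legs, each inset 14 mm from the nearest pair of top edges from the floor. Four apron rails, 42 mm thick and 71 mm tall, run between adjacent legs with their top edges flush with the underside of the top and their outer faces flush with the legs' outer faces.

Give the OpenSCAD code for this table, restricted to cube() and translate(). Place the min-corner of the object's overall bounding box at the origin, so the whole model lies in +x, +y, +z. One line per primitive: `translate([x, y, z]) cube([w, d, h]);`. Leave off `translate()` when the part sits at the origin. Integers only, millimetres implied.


translate([0, 0, 732]) cube([752, 640, 36]);
translate([14, 14, 0]) cube([42, 42, 732]);
translate([696, 14, 0]) cube([42, 42, 732]);
translate([14, 584, 0]) cube([42, 42, 732]);
translate([696, 584, 0]) cube([42, 42, 732]);
translate([56, 14, 661]) cube([640, 42, 71]);
translate([56, 584, 661]) cube([640, 42, 71]);
translate([14, 56, 661]) cube([42, 528, 71]);
translate([696, 56, 661]) cube([42, 528, 71]);


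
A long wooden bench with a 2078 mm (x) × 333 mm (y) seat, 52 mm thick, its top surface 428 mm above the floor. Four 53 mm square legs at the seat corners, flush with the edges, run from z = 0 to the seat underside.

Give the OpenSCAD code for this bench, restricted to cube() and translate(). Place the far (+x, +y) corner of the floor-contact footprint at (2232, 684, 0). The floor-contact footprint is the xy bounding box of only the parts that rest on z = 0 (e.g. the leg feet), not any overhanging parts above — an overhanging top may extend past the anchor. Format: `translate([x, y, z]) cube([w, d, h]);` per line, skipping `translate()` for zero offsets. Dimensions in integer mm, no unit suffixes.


translate([154, 351, 376]) cube([2078, 333, 52]);
translate([154, 351, 0]) cube([53, 53, 376]);
translate([154, 631, 0]) cube([53, 53, 376]);
translate([2179, 351, 0]) cube([53, 53, 376]);
translate([2179, 631, 0]) cube([53, 53, 376]);


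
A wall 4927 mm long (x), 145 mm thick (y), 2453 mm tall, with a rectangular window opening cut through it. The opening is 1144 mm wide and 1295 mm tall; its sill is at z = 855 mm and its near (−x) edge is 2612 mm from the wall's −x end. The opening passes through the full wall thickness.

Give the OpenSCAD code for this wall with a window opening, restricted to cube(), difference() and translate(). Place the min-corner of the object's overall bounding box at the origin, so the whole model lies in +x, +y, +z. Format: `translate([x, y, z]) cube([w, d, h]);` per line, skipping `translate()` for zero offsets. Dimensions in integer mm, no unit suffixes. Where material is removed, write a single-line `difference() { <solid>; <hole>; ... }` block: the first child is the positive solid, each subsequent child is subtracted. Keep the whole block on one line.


difference() { cube([4927, 145, 2453]); translate([2612, 0, 855]) cube([1144, 145, 1295]); }


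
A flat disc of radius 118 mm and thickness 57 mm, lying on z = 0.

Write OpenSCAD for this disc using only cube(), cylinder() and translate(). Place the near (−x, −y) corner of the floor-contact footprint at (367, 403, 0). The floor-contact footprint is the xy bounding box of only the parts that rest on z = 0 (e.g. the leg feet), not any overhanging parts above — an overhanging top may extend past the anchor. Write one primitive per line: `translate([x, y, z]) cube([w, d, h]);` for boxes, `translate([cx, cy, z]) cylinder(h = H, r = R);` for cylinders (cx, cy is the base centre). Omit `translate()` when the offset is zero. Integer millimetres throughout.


translate([485, 521, 0]) cylinder(h = 57, r = 118);


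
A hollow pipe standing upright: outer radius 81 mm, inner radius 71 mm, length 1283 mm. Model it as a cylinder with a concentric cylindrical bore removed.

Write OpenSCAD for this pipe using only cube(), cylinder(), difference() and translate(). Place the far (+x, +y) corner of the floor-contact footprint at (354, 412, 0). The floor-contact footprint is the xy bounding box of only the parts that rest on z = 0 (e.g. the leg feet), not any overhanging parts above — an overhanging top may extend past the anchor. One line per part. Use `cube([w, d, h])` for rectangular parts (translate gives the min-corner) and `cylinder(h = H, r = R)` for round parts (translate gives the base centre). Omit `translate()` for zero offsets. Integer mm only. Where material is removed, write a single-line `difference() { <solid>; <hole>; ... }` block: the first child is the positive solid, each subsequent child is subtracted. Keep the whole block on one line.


difference() { translate([273, 331, 0]) cylinder(h = 1283, r = 81); translate([273, 331, 0]) cylinder(h = 1283, r = 71); }


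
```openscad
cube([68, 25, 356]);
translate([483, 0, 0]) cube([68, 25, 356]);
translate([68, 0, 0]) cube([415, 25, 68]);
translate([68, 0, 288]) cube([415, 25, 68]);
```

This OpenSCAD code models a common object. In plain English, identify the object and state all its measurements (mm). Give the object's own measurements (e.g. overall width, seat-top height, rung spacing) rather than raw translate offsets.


A rectangular picture frame lying in the x–z plane (depth along y). The opening is 415 mm wide (x) by 220 mm tall (z), surrounded by a border 68 mm wide on all four sides. The frame is 25 mm deep and is made of two full-height vertical stiles with two horizontal rails fitted between them.


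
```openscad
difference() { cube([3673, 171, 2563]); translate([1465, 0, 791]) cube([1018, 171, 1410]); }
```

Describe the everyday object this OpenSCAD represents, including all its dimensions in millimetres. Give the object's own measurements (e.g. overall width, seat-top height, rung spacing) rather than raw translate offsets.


A wall 3673 mm long (x), 171 mm thick (y), 2563 mm tall, with a rectangular window opening cut through it. The opening is 1018 mm wide and 1410 mm tall; its sill is at z = 791 mm and its near (−x) edge is 1465 mm from the wall's −x end. The opening passes through the full wall thickness.


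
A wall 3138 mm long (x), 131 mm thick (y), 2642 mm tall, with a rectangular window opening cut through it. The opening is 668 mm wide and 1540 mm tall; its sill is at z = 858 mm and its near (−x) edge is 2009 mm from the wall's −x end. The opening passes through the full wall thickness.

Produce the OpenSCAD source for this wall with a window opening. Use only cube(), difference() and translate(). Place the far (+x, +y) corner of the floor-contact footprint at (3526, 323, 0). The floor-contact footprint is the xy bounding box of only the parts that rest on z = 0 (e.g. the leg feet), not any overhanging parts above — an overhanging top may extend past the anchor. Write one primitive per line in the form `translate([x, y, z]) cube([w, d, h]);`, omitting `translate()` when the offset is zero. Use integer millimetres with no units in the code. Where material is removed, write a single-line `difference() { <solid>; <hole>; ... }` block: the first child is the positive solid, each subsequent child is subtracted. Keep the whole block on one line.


difference() { translate([388, 192, 0]) cube([3138, 131, 2642]); translate([2397, 192, 858]) cube([668, 131, 1540]); }


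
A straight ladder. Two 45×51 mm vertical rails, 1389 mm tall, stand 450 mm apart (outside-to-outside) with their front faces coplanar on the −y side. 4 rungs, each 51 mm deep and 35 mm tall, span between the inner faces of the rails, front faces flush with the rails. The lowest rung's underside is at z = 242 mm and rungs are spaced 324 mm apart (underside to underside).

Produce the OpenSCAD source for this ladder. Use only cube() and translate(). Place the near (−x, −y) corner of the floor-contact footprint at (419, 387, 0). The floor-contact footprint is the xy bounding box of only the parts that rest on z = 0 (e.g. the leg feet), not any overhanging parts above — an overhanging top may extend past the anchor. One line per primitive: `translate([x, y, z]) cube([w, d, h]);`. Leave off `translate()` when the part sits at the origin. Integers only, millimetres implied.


translate([419, 387, 0]) cube([45, 51, 1389]);
translate([824, 387, 0]) cube([45, 51, 1389]);
translate([464, 387, 242]) cube([360, 51, 35]);
translate([464, 387, 566]) cube([360, 51, 35]);
translate([464, 387, 890]) cube([360, 51, 35]);
translate([464, 387, 1214]) cube([360, 51, 35]);


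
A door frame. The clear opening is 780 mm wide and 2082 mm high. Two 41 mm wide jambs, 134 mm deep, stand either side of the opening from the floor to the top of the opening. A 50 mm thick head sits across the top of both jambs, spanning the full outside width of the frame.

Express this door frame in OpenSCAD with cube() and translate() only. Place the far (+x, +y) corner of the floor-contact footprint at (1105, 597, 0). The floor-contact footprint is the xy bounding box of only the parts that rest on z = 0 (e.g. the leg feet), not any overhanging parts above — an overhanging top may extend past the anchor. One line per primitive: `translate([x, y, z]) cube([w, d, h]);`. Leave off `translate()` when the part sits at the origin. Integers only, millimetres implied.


translate([243, 463, 0]) cube([41, 134, 2082]);
translate([1064, 463, 0]) cube([41, 134, 2082]);
translate([243, 463, 2082]) cube([862, 134, 50]);


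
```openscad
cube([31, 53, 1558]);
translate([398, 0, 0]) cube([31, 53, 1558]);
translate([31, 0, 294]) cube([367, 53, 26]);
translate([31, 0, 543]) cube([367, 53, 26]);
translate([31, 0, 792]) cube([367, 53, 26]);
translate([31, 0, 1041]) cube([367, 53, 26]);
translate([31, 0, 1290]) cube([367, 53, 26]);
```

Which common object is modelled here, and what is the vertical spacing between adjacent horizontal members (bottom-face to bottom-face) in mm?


A ladder. The rung spacing is 249 mm.

Two tall 31×53 posts with 5 short bars between them — a ladder. Adjacent rungs sit at z = 294 and z = 543, so the spacing is 543 − 294 = 249 mm.


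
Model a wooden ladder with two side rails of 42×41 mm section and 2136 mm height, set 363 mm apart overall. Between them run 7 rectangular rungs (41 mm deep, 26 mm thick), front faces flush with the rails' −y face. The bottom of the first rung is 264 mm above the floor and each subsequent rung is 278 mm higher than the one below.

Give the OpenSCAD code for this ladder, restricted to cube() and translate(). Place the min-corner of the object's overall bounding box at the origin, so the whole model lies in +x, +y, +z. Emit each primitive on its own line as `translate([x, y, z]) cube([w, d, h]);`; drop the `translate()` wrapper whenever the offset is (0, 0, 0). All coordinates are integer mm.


cube([42, 41, 2136]);
translate([321, 0, 0]) cube([42, 41, 2136]);
translate([42, 0, 264]) cube([279, 41, 26]);
translate([42, 0, 542]) cube([279, 41, 26]);
translate([42, 0, 820]) cube([279, 41, 26]);
translate([42, 0, 1098]) cube([279, 41, 26]);
translate([42, 0, 1376]) cube([279, 41, 26]);
translate([42, 0, 1654]) cube([279, 41, 26]);
translate([42, 0, 1932]) cube([279, 41, 26]);


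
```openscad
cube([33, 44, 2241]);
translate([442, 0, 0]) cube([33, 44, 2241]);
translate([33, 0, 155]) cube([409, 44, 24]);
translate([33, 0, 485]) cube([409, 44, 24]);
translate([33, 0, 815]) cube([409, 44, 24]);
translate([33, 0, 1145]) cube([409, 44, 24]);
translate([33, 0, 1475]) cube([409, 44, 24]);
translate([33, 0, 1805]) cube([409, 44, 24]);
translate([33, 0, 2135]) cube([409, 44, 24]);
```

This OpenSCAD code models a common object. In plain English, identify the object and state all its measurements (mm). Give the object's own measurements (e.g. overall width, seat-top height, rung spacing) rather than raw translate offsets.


A straight ladder. Two 33×44 mm vertical rails, 2241 mm tall, stand 475 mm apart (outside-to-outside) with their front faces coplanar on the −y side. 7 rungs, each 44 mm deep and 24 mm tall, span between the inner faces of the rails, front faces flush with the rails. The lowest rung's underside is at z = 155 mm and rungs are spaced 330 mm apart (underside to underside).


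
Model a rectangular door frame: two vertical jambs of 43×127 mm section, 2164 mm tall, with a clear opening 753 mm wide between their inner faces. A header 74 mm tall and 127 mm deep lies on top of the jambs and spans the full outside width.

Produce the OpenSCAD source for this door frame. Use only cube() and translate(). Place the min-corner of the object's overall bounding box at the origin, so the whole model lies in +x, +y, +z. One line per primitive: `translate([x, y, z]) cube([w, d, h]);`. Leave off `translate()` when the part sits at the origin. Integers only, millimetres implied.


cube([43, 127, 2164]);
translate([796, 0, 0]) cube([43, 127, 2164]);
translate([0, 0, 2164]) cube([839, 127, 74]);


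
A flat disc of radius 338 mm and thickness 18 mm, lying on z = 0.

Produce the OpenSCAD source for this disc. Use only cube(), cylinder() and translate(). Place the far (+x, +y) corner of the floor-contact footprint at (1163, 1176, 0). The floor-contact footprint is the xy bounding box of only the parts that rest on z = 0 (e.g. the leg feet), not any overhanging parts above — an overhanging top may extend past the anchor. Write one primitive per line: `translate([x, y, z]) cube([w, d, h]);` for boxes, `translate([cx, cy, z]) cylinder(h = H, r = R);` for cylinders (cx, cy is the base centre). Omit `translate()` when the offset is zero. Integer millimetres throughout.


translate([825, 838, 0]) cylinder(h = 18, r = 338);


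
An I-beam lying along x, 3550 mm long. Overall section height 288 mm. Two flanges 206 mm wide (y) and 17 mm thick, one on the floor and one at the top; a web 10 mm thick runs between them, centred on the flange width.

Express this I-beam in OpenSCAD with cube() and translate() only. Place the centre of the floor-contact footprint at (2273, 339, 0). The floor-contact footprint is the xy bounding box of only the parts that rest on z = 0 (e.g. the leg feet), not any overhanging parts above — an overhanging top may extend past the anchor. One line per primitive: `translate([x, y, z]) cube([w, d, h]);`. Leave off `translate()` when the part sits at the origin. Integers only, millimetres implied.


translate([498, 236, 0]) cube([3550, 206, 17]);
translate([498, 334, 17]) cube([3550, 10, 254]);
translate([498, 236, 271]) cube([3550, 206, 17]);


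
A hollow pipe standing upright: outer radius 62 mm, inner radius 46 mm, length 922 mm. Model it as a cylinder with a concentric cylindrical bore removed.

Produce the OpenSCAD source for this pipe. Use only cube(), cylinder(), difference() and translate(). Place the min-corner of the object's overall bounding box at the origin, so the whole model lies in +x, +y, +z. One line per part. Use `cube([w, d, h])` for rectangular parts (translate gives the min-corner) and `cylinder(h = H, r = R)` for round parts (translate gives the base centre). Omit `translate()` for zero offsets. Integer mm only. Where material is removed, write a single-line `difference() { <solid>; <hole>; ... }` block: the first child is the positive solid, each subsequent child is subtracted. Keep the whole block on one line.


difference() { translate([62, 62, 0]) cylinder(h = 922, r = 62); translate([62, 62, 0]) cylinder(h = 922, r = 46); }


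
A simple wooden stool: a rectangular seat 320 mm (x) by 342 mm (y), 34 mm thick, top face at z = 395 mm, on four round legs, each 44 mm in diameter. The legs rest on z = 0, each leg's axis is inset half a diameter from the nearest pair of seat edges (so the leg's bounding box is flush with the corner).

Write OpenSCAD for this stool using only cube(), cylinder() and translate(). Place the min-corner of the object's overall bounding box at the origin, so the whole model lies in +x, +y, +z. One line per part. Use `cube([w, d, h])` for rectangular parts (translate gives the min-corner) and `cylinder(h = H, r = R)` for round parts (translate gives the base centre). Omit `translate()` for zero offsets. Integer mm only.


translate([0, 0, 361]) cube([320, 342, 34]);
translate([22, 22, 0]) cylinder(h = 361, r = 22);
translate([298, 22, 0]) cylinder(h = 361, r = 22);
translate([22, 320, 0]) cylinder(h = 361, r = 22);
translate([298, 320, 0]) cylinder(h = 361, r = 22);


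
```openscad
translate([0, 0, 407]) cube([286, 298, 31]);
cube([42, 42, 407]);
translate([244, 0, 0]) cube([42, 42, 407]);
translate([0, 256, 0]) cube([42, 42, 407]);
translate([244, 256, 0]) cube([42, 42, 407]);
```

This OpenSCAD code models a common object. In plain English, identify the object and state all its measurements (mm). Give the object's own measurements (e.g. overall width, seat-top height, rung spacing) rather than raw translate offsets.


A four-legged stool. The seat is a 286×298×31 mm slab whose top surface is at z = 438 mm; four square legs, each 42×42 mm in cross-section, run from the floor (z = 0) to the underside of the seat, each flush with a corner of the seat.


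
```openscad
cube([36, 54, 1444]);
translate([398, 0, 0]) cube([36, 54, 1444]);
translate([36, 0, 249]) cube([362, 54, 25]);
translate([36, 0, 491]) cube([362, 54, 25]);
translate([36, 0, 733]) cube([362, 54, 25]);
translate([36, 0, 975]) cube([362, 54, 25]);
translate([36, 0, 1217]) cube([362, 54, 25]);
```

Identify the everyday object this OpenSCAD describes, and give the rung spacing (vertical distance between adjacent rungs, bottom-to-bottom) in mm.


A ladder. The rung spacing is 242 mm.

Two tall 36×54 posts with 5 short bars between them — a ladder. Adjacent rungs sit at z = 249 and z = 491, so the spacing is 491 − 249 = 242 mm.


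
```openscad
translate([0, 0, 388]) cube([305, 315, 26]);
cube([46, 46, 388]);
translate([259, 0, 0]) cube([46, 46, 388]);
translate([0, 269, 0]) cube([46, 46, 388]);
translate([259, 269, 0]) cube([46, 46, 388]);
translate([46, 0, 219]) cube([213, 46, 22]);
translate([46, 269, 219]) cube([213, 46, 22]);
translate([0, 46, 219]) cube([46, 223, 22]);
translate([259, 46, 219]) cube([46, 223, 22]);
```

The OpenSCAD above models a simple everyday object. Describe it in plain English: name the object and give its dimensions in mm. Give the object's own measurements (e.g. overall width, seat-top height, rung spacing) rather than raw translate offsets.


A four-legged stool. The seat is a 305×315×26 mm slab whose top surface is at z = 414 mm; four square legs, each 46×46 mm in cross-section, run from the floor (z = 0) to the underside of the seat, each flush with a corner of the seat. Four stretchers, 46 mm wide and 22 mm tall, connect adjacent legs with their undersides at z = 219 mm, each running between the inner faces of the legs it joins and aligned with the legs' outer faces on the other axis.


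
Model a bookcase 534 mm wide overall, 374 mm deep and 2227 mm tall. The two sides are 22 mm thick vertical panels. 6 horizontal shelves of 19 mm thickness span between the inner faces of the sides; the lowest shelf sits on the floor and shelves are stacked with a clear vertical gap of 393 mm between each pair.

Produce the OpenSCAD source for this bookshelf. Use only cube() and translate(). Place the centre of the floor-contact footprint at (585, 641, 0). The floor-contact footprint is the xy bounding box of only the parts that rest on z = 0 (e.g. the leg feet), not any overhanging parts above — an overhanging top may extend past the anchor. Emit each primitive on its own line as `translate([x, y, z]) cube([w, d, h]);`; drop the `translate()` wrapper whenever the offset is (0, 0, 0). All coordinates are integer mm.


translate([318, 454, 0]) cube([22, 374, 2227]);
translate([830, 454, 0]) cube([22, 374, 2227]);
translate([340, 454, 0]) cube([490, 374, 19]);
translate([340, 454, 412]) cube([490, 374, 19]);
translate([340, 454, 824]) cube([490, 374, 19]);
translate([340, 454, 1236]) cube([490, 374, 19]);
translate([340, 454, 1648]) cube([490, 374, 19]);
translate([340, 454, 2060]) cube([490, 374, 19]);


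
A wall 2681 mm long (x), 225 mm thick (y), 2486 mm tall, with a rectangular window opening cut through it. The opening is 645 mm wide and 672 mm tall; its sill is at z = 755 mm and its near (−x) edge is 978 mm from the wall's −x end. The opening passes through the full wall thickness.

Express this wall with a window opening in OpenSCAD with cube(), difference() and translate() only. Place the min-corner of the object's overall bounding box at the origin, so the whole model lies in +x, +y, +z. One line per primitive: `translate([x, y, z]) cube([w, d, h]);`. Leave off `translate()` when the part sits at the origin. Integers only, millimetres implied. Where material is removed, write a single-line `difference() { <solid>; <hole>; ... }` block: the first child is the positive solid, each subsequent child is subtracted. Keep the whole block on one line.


difference() { cube([2681, 225, 2486]); translate([978, 0, 755]) cube([645, 225, 672]); }


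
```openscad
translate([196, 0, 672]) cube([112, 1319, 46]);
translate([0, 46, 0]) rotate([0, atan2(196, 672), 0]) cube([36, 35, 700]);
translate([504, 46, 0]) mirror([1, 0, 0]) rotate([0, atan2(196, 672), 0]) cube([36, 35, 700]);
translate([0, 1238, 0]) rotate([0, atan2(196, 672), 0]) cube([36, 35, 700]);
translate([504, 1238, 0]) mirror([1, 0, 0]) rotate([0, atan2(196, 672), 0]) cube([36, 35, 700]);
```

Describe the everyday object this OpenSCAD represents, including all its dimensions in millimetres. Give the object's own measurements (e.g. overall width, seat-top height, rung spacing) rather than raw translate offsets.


A sawhorse. A 112×1319×46 mm beam (x, y, z) sits on two A-frame leg pairs. Each pair is two raked legs of 36×35 mm section (35 mm along y) splaying symmetrically in x. Each leg rises 672 mm vertically over 196 mm of horizontal reach and is 700 mm long along its own axis. Every leg's outer bottom edge rests on the floor and its outer top edge meets a bottom edge of the beam — the left legs (tilting toward +x) meet the beam's −x bottom edge, the right legs (their mirror images, tilting toward −x) meet its +x bottom edge — so the leg tops tuck under the beam, the beam's underside is 672 mm above the floor, and the feet are 504 mm apart outside-to-outside with the beam centred between them. The two leg pairs are set in 46 mm from either end of the beam.


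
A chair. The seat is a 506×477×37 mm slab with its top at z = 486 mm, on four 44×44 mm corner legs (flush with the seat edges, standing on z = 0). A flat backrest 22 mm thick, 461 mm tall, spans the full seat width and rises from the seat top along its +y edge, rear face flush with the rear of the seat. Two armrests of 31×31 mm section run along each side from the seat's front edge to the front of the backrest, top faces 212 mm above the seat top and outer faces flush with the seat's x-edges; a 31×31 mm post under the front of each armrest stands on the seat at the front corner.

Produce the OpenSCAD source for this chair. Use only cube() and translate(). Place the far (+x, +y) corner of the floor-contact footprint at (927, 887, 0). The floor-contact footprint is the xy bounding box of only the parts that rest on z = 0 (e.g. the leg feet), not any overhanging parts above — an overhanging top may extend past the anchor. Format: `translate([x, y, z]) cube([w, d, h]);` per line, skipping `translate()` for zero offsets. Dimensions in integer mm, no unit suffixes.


translate([421, 410, 449]) cube([506, 477, 37]);
translate([421, 410, 0]) cube([44, 44, 449]);
translate([883, 410, 0]) cube([44, 44, 449]);
translate([421, 843, 0]) cube([44, 44, 449]);
translate([883, 843, 0]) cube([44, 44, 449]);
translate([421, 865, 486]) cube([506, 22, 461]);
translate([421, 410, 667]) cube([31, 455, 31]);
translate([896, 410, 667]) cube([31, 455, 31]);
translate([421, 410, 486]) cube([31, 31, 181]);
translate([896, 410, 486]) cube([31, 31, 181]);


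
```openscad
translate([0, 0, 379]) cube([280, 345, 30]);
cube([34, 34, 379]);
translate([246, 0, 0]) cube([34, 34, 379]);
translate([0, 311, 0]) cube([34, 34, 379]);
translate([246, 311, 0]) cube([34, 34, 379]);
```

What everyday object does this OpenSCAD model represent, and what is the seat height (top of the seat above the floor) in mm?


A stool. The seat height is 409 mm.

A 280×345×30 slab at z = 379 on four corner posts — a stool. The seat top is 379 + 30 = 409 mm.


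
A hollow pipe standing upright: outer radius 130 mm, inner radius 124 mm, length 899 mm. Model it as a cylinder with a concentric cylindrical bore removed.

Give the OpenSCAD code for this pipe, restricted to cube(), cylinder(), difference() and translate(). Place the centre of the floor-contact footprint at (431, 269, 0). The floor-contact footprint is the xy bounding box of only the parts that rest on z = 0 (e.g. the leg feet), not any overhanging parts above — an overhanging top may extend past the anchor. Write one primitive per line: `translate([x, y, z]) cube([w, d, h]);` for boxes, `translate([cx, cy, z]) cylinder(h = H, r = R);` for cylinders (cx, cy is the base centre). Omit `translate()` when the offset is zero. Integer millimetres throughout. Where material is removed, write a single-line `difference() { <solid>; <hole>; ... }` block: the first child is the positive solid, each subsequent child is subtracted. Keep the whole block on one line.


difference() { translate([431, 269, 0]) cylinder(h = 899, r = 130); translate([431, 269, 0]) cylinder(h = 899, r = 124); }


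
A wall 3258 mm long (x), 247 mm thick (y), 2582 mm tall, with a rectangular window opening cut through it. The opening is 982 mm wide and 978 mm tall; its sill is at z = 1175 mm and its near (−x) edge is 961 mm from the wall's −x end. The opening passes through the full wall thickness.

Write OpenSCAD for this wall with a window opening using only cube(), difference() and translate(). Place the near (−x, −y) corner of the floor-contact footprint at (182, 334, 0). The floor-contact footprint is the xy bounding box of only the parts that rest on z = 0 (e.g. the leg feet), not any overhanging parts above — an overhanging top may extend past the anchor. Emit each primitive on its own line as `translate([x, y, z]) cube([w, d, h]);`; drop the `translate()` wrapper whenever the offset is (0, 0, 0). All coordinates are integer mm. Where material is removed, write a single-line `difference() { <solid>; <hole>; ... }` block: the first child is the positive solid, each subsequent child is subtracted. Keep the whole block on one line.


difference() { translate([182, 334, 0]) cube([3258, 247, 2582]); translate([1143, 334, 1175]) cube([982, 247, 978]); }


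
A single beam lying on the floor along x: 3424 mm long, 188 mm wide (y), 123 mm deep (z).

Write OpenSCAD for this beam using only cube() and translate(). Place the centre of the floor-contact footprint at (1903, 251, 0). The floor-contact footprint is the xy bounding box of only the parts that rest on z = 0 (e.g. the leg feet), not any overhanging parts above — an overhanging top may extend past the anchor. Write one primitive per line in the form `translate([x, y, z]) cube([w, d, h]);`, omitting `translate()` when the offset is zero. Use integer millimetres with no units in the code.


translate([191, 157, 0]) cube([3424, 188, 123]);


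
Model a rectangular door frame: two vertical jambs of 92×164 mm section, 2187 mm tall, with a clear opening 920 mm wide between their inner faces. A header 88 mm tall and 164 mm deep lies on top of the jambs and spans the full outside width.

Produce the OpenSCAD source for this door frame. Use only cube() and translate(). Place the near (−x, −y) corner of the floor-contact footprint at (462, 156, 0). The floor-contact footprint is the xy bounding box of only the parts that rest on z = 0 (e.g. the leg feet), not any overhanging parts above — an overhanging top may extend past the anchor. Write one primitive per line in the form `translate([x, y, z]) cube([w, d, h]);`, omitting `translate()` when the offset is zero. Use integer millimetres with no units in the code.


translate([462, 156, 0]) cube([92, 164, 2187]);
translate([1474, 156, 0]) cube([92, 164, 2187]);
translate([462, 156, 2187]) cube([1104, 164, 88]);


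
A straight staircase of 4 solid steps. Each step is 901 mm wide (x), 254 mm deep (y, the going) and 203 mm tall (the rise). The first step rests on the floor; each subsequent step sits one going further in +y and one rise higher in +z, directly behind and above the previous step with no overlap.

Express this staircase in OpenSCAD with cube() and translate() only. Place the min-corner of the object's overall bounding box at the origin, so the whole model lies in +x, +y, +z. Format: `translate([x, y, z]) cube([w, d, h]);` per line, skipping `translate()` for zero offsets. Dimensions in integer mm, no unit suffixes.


cube([901, 254, 203]);
translate([0, 254, 203]) cube([901, 254, 203]);
translate([0, 508, 406]) cube([901, 254, 203]);
translate([0, 762, 609]) cube([901, 254, 203]);


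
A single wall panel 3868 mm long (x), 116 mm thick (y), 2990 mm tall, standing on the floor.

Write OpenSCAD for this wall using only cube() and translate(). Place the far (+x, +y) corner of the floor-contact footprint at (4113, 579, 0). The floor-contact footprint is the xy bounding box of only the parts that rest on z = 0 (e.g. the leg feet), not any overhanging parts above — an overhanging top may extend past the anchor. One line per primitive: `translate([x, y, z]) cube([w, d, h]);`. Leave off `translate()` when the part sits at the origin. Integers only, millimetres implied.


translate([245, 463, 0]) cube([3868, 116, 2990]);


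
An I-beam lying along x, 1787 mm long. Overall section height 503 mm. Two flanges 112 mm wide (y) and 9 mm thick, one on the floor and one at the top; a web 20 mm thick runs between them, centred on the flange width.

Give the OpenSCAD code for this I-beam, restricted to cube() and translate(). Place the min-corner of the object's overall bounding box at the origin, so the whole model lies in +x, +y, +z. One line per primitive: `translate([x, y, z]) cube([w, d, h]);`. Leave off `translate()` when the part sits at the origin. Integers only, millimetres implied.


cube([1787, 112, 9]);
translate([0, 46, 9]) cube([1787, 20, 485]);
translate([0, 0, 494]) cube([1787, 112, 9]);


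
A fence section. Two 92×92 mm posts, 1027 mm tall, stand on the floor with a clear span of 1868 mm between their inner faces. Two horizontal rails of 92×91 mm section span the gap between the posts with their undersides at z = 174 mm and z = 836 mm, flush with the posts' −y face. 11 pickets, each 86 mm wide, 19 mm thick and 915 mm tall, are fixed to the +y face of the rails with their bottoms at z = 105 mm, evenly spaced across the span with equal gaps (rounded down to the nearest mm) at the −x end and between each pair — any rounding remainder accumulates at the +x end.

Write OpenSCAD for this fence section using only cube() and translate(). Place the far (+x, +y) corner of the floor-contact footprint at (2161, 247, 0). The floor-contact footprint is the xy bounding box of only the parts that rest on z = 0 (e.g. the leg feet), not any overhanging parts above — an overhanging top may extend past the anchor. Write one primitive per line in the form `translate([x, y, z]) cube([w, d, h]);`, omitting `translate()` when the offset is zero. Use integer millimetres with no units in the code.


translate([109, 155, 0]) cube([92, 92, 1027]);
translate([2069, 155, 0]) cube([92, 92, 1027]);
translate([201, 155, 174]) cube([1868, 92, 91]);
translate([201, 155, 836]) cube([1868, 92, 91]);
translate([277, 247, 105]) cube([86, 19, 915]);
translate([439, 247, 105]) cube([86, 19, 915]);
translate([601, 247, 105]) cube([86, 19, 915]);
translate([763, 247, 105]) cube([86, 19, 915]);
translate([925, 247, 105]) cube([86, 19, 915]);
translate([1087, 247, 105]) cube([86, 19, 915]);
translate([1249, 247, 105]) cube([86, 19, 915]);
translate([1411, 247, 105]) cube([86, 19, 915]);
translate([1573, 247, 105]) cube([86, 19, 915]);
translate([1735, 247, 105]) cube([86, 19, 915]);
translate([1897, 247, 105]) cube([86, 19, 915]);
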